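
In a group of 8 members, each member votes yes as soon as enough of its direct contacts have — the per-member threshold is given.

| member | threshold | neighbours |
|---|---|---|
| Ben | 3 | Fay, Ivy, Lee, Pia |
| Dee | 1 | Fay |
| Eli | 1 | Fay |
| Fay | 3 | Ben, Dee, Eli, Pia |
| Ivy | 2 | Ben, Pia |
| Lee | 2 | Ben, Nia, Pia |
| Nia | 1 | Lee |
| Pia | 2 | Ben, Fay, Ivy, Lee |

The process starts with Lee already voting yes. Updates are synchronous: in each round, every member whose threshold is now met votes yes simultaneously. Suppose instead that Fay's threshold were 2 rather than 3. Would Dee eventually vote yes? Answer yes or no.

no

With Fay's threshold at 2:
Round 1 — Lee votes yes (initial).
Round 2 — checking thresholds:
  Ben: 1 of 4 neighbours < 3, not yet.
  Nia: 1 of 1 neighbours ≥ 1, votes yes.
  Pia: 1 of 4 neighbours < 2, not yet.
Round 3 — no new yes votes; cascade stops.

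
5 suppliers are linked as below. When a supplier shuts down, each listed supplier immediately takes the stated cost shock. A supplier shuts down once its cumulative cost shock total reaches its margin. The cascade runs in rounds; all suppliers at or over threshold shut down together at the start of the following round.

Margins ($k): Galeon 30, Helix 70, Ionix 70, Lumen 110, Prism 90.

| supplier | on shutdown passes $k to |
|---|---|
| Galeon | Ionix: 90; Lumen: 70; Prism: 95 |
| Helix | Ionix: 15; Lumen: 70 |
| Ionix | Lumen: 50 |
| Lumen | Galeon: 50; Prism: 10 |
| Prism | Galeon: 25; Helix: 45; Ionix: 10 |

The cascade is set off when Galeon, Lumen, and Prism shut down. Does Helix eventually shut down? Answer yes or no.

Round 1 — Galeon, Lumen, Prism shut down (initial).
  Helix: +45 → 45 < 70
  Ionix: +90+10 → 100 ≥ 70
Round 2 — Ionix shuts down.
No further shutdowns.

no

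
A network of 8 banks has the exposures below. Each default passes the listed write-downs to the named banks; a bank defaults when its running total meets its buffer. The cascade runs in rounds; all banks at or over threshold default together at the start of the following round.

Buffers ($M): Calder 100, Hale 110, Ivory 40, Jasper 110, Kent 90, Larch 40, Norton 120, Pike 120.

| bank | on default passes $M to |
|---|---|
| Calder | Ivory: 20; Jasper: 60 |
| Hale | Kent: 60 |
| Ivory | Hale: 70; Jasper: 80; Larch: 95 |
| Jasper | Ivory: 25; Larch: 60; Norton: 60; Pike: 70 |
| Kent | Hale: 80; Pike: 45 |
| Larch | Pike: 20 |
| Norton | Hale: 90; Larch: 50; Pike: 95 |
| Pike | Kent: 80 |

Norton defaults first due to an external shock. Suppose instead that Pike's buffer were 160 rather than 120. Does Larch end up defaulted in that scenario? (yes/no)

With Pike's buffer at 160:
Round 1 — Norton defaults (initial).
  Hale: +90 → 90 < 110
  Larch: +50 → 50 ≥ 40
  Pike: +95 → 95 < 160
Round 2 — Larch defaults.
  Pike: +20 → 115 < 160
No further defaults.

yes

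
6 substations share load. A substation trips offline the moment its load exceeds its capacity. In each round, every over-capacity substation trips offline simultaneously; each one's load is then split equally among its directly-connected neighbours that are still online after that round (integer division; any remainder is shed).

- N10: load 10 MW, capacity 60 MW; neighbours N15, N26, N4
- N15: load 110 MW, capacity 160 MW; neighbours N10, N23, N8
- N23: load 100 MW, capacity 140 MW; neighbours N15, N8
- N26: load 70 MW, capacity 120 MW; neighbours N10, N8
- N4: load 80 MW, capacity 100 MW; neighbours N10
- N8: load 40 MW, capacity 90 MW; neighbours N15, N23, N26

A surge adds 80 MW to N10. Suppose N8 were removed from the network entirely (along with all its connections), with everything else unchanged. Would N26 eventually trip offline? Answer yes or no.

no

With N8 removed:
Round 1 — N10 at 90 > 60. N10 trips offline.
  N10 sheds 90 MW to N15, N26, N4: 30 each.
    N15: 110+30 = 140 ≤ 160
    N26: 70+30 = 100 ≤ 120
    N4: 80+30 = 110 > 100
Round 2 — N4 trips offline.
  N4 sheds 110 MW: no online neighbours, lost.
No further trips.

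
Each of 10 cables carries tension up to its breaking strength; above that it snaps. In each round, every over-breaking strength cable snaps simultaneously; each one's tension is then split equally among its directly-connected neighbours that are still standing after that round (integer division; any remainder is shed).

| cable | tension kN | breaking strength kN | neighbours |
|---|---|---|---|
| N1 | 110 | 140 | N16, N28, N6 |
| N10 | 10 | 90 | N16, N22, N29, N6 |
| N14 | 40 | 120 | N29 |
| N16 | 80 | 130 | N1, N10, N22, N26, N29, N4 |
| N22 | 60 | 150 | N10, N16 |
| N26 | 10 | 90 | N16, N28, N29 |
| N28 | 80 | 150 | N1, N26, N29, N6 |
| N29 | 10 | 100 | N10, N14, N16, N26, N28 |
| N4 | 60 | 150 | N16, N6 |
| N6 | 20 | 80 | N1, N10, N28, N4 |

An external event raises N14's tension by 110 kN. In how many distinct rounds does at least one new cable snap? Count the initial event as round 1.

2

Round 1 — N14 at 150 > 120. N14 snaps.
  N14 sheds 150 kN to N29: 150 each.
    N29: 10+150 = 160 > 100
Round 2 — N29 snaps.
  N29 sheds 160 kN to N10, N16, N26, N28: 40 each.
    N10: 10+40 = 50 ≤ 90
    N16: 80+40 = 120 ≤ 130
    N26: 10+40 = 50 ≤ 90
    N28: 80+40 = 120 ≤ 150
No further breaks.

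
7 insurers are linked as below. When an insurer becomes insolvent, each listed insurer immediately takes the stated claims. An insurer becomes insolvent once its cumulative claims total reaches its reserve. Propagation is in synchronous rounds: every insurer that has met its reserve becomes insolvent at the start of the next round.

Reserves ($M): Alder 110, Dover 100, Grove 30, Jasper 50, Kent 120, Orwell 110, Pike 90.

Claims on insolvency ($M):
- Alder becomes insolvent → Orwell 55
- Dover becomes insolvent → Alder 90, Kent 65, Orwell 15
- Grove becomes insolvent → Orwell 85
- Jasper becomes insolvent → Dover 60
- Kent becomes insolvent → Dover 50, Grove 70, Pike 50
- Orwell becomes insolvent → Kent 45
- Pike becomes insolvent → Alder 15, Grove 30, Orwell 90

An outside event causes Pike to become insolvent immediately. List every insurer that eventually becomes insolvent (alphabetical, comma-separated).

Grove, Orwell, Pike

Round 1 — Pike becomes insolvent (initial).
  Alder: +15 → 15 < 110
  Grove: +30 → 30 ≥ 30
  Orwell: +90 → 90 < 110
Round 2 — Grove becomes insolvent.
  Orwell: +85 → 175 ≥ 110
Round 3 — Orwell becomes insolvent.
  Kent: +45 → 45 < 120
No further insolvencies.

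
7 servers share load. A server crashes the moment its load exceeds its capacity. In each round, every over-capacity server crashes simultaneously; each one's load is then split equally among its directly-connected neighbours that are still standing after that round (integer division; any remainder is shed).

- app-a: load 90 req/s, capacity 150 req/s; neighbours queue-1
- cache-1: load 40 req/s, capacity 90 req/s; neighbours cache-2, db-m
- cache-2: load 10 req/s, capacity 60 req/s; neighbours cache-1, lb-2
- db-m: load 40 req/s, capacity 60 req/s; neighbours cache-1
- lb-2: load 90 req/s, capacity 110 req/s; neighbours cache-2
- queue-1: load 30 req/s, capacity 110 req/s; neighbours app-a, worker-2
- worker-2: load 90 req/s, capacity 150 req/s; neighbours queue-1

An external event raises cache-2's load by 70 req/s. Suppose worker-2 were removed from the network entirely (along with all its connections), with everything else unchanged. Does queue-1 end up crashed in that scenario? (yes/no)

With worker-2 removed:
Round 1 — cache-2 at 80 > 60. cache-2 crashes.
  cache-2 sheds 80 req/s to cache-1, lb-2: 40 each.
    cache-1: 40+40 = 80 ≤ 90
    lb-2: 90+40 = 130 > 110
Round 2 — lb-2 crashes.
  lb-2 sheds 130 req/s: no online neighbours, lost.
No further crashes.

no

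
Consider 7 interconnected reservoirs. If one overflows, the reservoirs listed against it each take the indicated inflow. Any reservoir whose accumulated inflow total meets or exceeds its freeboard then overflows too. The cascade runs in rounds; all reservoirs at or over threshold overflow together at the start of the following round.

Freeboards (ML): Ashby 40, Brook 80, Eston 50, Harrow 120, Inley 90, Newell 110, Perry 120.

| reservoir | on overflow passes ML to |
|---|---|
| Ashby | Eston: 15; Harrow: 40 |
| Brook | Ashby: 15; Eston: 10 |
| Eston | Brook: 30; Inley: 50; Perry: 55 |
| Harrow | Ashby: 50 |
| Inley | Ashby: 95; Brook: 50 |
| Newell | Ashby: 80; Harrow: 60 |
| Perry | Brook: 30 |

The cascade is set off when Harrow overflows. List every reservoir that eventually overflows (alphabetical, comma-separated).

Ashby, Harrow

Round 1 — Harrow overflows (initial).
  Ashby: +50 → 50 ≥ 40
Round 2 — Ashby overflows.
  Eston: +15 → 15 < 50
No further overflows.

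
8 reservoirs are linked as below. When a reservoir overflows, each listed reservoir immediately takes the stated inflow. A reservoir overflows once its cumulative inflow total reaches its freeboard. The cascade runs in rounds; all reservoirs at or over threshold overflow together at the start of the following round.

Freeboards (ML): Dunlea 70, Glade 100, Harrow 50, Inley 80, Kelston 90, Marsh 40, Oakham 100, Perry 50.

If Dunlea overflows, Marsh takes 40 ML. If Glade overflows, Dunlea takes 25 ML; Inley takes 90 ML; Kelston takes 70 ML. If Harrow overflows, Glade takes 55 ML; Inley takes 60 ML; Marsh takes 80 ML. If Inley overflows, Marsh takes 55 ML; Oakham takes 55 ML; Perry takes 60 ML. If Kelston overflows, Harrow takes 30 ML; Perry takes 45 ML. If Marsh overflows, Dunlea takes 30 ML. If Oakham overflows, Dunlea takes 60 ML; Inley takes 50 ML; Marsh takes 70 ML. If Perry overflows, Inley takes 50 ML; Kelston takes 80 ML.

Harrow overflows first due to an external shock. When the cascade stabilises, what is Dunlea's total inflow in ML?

30

Round 1 — Harrow overflows (initial).
  Glade: +55 → 55 < 100
  Inley: +60 → 60 < 80
  Marsh: +80 → 80 ≥ 40
Round 2 — Marsh overflows.
  Dunlea: +30 → 30 < 70
No further overflows.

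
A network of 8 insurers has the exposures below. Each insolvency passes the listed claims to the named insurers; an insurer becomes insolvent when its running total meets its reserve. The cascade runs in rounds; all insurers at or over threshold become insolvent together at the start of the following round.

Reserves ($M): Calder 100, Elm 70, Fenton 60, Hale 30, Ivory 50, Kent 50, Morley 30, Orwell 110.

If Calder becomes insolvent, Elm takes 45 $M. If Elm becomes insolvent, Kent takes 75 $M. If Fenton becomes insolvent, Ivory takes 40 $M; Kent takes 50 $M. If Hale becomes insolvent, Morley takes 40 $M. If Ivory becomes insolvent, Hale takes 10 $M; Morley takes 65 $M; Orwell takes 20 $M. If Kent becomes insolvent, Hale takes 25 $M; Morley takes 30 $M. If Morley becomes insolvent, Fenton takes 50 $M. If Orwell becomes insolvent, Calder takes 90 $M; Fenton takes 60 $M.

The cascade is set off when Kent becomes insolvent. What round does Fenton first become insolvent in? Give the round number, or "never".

Round 1 — Kent becomes insolvent (initial).
  Hale: +25 → 25 < 30
  Morley: +30 → 30 ≥ 30
Round 2 — Morley becomes insolvent.
  Fenton: +50 → 50 < 60
No further insolvencies.

never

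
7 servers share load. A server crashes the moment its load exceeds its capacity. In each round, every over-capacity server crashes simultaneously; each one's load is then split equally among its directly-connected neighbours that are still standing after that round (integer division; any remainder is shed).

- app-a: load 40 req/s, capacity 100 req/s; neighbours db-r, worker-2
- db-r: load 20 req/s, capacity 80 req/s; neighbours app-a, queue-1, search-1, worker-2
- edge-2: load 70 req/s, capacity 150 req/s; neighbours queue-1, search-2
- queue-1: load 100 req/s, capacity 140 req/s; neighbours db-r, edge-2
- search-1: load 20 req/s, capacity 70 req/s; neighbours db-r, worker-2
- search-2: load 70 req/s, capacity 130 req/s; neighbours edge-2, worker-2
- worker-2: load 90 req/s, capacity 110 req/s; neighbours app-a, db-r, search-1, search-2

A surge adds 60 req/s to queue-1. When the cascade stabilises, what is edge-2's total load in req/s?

Round 1 — queue-1 at 160 > 140. queue-1 crashes.
  queue-1 sheds 160 req/s to db-r, edge-2: 80 each.
    db-r: 20+80 = 100 > 80
    edge-2: 70+80 = 150 ≤ 150
Round 2 — db-r crashes.
  db-r sheds 100 req/s to app-a, search-1, worker-2: 33 each (1 lost).
    app-a: 40+33 = 73 ≤ 100
    search-1: 20+33 = 53 ≤ 70
    worker-2: 90+33 = 123 > 110
Round 3 — worker-2 crashes.
  worker-2 sheds 123 req/s to app-a, search-1, search-2: 41 each.
    app-a: 73+41 = 114 > 100
    search-1: 53+41 = 94 > 70
    search-2: 70+41 = 111 ≤ 130
Round 4 — app-a, search-1 crash.
  app-a sheds 114 req/s: no online neighbours, lost.
  search-1 sheds 94 req/s: no online neighbours, lost.
No further crashes.

150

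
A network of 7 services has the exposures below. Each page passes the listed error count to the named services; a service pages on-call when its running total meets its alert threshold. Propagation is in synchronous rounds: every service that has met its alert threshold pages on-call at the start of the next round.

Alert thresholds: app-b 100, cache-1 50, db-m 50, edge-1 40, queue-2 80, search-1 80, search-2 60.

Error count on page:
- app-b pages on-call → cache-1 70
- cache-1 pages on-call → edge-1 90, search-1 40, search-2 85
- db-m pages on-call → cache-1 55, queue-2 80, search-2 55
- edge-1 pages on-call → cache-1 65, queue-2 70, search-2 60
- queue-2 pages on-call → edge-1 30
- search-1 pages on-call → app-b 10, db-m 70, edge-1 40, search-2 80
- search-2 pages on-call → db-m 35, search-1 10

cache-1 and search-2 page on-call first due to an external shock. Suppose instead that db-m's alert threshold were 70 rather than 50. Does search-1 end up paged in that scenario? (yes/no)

With db-m's alert threshold at 70:
Round 1 — cache-1, search-2 page on-call (initial).
  db-m: +35 → 35 < 70
  edge-1: +90 → 90 ≥ 40
  search-1: +40+10 → 50 < 80
Round 2 — edge-1 pages on-call.
  queue-2: +70 → 70 < 80
No further pages.

no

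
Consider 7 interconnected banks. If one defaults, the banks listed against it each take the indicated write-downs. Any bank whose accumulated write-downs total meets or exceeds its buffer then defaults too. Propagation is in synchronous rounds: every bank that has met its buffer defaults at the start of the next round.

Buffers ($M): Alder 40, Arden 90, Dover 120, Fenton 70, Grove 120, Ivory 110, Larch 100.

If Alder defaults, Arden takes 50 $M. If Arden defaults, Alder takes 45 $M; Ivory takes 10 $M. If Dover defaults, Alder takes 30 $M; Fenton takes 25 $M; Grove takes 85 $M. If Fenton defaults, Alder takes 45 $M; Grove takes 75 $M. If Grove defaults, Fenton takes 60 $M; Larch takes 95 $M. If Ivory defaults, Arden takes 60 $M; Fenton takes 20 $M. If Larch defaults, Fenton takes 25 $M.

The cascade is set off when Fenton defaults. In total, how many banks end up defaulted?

2

Round 1 — Fenton defaults (initial).
  Alder: +45 → 45 ≥ 40
  Grove: +75 → 75 < 120
Round 2 — Alder defaults.
  Arden: +50 → 50 < 90
No further defaults.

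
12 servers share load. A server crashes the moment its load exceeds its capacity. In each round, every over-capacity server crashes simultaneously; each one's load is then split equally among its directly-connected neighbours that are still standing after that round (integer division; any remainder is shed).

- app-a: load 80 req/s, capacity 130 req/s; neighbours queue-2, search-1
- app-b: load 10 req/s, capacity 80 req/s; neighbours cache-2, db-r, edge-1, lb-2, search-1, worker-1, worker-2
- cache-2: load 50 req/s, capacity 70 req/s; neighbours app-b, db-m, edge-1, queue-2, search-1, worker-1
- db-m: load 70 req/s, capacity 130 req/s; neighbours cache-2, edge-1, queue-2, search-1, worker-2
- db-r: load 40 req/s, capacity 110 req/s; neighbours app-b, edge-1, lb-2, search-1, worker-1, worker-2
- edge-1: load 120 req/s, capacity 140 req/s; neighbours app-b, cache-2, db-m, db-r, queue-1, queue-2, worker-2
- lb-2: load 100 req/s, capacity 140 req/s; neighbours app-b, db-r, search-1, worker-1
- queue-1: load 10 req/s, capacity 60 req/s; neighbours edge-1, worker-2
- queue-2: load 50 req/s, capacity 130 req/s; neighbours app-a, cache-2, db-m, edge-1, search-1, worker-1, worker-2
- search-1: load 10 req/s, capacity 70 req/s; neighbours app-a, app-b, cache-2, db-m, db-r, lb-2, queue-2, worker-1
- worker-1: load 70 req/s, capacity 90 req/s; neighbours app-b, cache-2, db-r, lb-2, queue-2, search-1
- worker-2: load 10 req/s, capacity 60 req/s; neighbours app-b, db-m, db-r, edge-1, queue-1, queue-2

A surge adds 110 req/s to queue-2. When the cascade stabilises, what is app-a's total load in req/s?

Round 1 — queue-2 at 160 > 130. queue-2 crashes.
  queue-2 sheds 160 req/s to app-a, cache-2, db-m, edge-1, search-1, worker-1, worker-2: 22 each (6 lost).
    app-a: 80+22 = 102 ≤ 130
    cache-2: 50+22 = 72 > 70
    db-m: 70+22 = 92 ≤ 130
    edge-1: 120+22 = 142 > 140
    search-1: 10+22 = 32 ≤ 70
    worker-1: 70+22 = 92 > 90
    worker-2: 10+22 = 32 ≤ 60
Round 2 — cache-2, edge-1, worker-1 crash.
  cache-2 sheds 72 req/s to app-b, db-m, search-1: 24 each.
    app-b: 10+24 = 34 ≤ 80
    db-m: 92+24 = 116 ≤ 130
    search-1: 32+24 = 56 ≤ 70
  edge-1 sheds 142 req/s to app-b, db-m, db-r, queue-1, worker-2: 28 each (2 lost).
    app-b: 34+28 = 62 ≤ 80
    db-m: 116+28 = 144 > 130
    db-r: 40+28 = 68 ≤ 110
    queue-1: 10+28 = 38 ≤ 60
    worker-2: 32+28 = 60 ≤ 60
  worker-1 sheds 92 req/s to app-b, db-r, lb-2, search-1: 23 each.
    app-b: 62+23 = 85 > 80
    db-r: 68+23 = 91 ≤ 110
    lb-2: 100+23 = 123 ≤ 140
    search-1: 56+23 = 79 > 70
Round 3 — app-b, db-m, search-1 crash.
  app-b sheds 85 req/s to db-r, lb-2, worker-2: 28 each (1 lost).
    db-r: 91+28 = 119 > 110
    lb-2: 123+28 = 151 > 140
    worker-2: 60+28 = 88 > 60
  db-m sheds 144 req/s to worker-2: 144 each.
    worker-2: 88+144 = 232 > 60
  search-1 sheds 79 req/s to app-a, db-r, lb-2: 26 each (1 lost).
    app-a: 102+26 = 128 ≤ 130
    db-r: 119+26 = 145 > 110
    lb-2: 151+26 = 177 > 140
Round 4 — db-r, lb-2, worker-2 crash.
  db-r sheds 145 req/s: no online neighbours, lost.
  lb-2 sheds 177 req/s: no online neighbours, lost.
  worker-2 sheds 232 req/s to queue-1: 232 each.
    queue-1: 38+232 = 270 > 60
Round 5 — queue-1 crashes.
  queue-1 sheds 270 req/s: no online neighbours, lost.
No further crashes.

128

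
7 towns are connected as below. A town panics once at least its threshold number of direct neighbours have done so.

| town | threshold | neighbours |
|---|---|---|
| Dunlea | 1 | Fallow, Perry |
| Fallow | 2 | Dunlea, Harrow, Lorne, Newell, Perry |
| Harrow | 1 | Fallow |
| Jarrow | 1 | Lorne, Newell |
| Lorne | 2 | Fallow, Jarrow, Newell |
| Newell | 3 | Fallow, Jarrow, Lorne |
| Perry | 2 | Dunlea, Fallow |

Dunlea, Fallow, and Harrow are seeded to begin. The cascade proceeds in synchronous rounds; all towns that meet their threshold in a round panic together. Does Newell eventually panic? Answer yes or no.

no

Round 1 — Dunlea, Fallow, Harrow panic (initial).
Round 2 — checking thresholds:
  Lorne: 1 of 3 neighbours < 2, holds.
  Newell: 1 of 3 neighbours < 3, holds.
  Perry: 2 of 2 neighbours ≥ 2, panics.
Round 3 — no new panics; cascade stops.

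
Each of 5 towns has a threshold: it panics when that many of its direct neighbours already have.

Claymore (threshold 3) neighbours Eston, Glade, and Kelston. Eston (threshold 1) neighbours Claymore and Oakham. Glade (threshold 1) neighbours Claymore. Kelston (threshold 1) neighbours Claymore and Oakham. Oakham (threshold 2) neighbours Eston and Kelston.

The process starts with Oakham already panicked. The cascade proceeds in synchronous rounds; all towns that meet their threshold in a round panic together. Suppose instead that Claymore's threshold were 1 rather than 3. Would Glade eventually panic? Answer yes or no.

yes

With Claymore's threshold at 1:
Round 1 — Oakham panics (initial).
Round 2 — checking thresholds:
  Eston: 1 of 2 neighbours ≥ 1, panics.
  Kelston: 1 of 2 neighbours ≥ 1, panics.
Round 3 — checking thresholds:
  Claymore: 2 of 3 neighbours ≥ 1, panics.
Round 4 — checking thresholds:
  Glade: 1 of 1 neighbours ≥ 1, panics.
Round 5 — no new panics; cascade stops.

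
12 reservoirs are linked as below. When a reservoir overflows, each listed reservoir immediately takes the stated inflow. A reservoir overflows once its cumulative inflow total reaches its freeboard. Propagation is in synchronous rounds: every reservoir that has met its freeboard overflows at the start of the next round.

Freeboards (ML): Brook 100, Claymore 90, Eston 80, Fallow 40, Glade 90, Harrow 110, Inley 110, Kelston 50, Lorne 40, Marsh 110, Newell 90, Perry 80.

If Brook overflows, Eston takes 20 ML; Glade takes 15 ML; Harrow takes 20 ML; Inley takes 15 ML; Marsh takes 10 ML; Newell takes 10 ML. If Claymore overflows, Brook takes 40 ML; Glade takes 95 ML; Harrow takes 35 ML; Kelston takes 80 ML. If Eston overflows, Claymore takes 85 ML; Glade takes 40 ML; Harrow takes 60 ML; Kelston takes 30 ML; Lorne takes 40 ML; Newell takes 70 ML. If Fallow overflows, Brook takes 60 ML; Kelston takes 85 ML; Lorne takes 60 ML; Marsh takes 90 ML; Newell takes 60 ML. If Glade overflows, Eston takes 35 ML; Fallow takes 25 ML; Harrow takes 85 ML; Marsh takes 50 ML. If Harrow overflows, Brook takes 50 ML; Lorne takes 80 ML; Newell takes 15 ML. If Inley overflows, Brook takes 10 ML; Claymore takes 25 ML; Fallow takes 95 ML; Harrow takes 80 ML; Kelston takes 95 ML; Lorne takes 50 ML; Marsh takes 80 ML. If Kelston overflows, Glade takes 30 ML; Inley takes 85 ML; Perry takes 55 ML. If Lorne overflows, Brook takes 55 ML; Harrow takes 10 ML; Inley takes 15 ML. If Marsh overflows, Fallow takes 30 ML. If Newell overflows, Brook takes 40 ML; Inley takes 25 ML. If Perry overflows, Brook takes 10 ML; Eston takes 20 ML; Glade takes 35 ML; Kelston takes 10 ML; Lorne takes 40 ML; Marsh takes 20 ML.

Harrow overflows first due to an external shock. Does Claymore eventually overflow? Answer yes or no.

no

Round 1 — Harrow overflows (initial).
  Brook: +50 → 50 < 100
  Lorne: +80 → 80 ≥ 40
  Newell: +15 → 15 < 90
Round 2 — Lorne overflows.
  Brook: +55 → 105 ≥ 100
  Inley: +15 → 15 < 110
Round 3 — Brook overflows.
  Eston: +20 → 20 < 80
  Glade: +15 → 15 < 90
  Inley: +15 → 30 < 110
  Marsh: +10 → 10 < 110
  Newell: +10 → 25 < 90
No further overflows.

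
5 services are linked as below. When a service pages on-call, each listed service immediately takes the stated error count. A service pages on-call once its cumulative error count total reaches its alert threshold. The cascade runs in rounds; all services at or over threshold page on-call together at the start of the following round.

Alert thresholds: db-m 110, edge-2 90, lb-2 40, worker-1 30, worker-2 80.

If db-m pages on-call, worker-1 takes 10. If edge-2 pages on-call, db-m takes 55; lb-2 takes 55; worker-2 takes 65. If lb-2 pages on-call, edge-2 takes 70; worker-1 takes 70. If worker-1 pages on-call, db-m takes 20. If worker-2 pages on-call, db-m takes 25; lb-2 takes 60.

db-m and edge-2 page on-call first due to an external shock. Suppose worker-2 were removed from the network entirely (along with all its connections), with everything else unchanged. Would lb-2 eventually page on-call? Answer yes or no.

With worker-2 removed:
Round 1 — db-m, edge-2 page on-call (initial).
  lb-2: +55 → 55 ≥ 40
  worker-1: +10 → 10 < 30
Round 2 — lb-2 pages on-call.
  worker-1: +70 → 80 ≥ 30
Round 3 — worker-1 pages on-call.
No further pages.

yes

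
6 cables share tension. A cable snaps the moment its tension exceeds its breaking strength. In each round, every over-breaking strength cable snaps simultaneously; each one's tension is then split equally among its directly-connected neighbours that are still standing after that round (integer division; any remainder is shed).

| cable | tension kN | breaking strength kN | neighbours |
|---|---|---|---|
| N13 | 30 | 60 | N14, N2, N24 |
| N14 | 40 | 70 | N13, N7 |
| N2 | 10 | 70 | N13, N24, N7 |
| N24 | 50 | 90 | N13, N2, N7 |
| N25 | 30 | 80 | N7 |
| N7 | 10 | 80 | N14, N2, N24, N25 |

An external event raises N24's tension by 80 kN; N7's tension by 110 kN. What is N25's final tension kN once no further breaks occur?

70

Round 1 — N24 at 130 > 90; N7 at 120 > 80. N24, N7 snap.
  N24 sheds 130 kN to N13, N2: 65 each.
    N13: 30+65 = 95 > 60
    N2: 10+65 = 75 > 70
  N7 sheds 120 kN to N14, N2, N25: 40 each.
    N14: 40+40 = 80 > 70
    N2: 75+40 = 115 > 70
    N25: 30+40 = 70 ≤ 80
Round 2 — N13, N14, N2 snap.
  N13 sheds 95 kN: no online neighbours, lost.
  N14 sheds 80 kN: no online neighbours, lost.
  N2 sheds 115 kN: no online neighbours, lost.
No further breaks.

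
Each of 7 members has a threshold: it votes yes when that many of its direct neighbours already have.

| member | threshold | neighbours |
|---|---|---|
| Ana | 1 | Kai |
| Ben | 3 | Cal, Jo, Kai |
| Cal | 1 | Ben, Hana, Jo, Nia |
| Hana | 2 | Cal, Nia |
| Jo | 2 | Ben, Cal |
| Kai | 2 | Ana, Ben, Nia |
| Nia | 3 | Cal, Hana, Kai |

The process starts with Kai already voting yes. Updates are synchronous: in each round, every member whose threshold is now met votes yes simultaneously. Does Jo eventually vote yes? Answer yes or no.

Round 1 — Kai votes yes (initial).
Round 2 — checking thresholds:
  Ana: 1 of 1 neighbours ≥ 1, votes yes.
  Ben: 1 of 3 neighbours < 3, not yet.
  Nia: 1 of 3 neighbours < 3, not yet.
Round 3 — no new yes votes; cascade stops.

no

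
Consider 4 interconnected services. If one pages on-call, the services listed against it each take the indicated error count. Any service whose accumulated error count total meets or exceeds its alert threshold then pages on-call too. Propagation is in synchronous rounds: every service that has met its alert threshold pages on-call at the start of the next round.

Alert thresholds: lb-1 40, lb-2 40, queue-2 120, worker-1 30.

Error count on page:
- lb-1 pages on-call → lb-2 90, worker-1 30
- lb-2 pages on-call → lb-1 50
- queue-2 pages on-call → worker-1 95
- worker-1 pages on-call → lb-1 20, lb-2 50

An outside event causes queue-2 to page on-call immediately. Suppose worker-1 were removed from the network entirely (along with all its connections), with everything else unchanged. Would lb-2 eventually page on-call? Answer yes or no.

With worker-1 removed:
Round 1 — queue-2 pages on-call (initial).
No further pages.

no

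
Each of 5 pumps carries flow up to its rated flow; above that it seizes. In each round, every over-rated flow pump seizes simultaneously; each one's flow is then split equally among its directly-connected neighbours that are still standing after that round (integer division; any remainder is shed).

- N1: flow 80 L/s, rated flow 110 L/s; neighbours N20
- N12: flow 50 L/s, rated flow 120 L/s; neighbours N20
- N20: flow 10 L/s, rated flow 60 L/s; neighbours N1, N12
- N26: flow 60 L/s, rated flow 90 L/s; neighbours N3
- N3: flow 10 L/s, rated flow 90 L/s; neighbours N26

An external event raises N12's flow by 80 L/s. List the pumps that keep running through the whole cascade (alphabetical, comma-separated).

N26, N3

Round 1 — N12 at 130 > 120. N12 seizes.
  N12 sheds 130 L/s to N20: 130 each.
    N20: 10+130 = 140 > 60
Round 2 — N20 seizes.
  N20 sheds 140 L/s to N1: 140 each.
    N1: 80+140 = 220 > 110
Round 3 — N1 seizes.
  N1 sheds 220 L/s: no online neighbours, lost.
No further seizures.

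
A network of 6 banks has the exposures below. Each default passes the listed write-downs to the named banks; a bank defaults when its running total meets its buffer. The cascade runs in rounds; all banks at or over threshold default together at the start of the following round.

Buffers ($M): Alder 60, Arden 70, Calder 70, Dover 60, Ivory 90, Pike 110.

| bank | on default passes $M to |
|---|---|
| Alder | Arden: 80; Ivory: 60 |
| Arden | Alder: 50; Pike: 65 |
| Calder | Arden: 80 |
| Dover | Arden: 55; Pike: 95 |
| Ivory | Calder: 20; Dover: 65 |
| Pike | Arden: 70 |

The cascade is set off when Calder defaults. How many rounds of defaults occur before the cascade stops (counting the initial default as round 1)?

Round 1 — Calder defaults (initial).
  Arden: +80 → 80 ≥ 70
Round 2 — Arden defaults.
  Alder: +50 → 50 < 60
  Pike: +65 → 65 < 110
No further defaults.

2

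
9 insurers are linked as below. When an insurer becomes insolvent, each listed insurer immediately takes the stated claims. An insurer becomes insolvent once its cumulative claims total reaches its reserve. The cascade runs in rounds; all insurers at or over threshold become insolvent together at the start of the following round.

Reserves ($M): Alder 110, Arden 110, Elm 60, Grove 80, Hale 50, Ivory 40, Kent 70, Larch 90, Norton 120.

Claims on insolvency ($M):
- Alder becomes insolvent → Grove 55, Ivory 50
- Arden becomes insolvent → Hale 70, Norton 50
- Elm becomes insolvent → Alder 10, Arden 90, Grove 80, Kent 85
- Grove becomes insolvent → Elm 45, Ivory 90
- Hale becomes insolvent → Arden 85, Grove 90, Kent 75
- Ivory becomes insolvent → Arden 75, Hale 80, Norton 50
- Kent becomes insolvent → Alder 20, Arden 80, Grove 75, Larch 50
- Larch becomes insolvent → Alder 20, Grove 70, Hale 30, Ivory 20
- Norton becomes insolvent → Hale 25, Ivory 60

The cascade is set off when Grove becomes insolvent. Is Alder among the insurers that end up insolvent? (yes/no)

Round 1 — Grove becomes insolvent (initial).
  Elm: +45 → 45 < 60
  Ivory: +90 → 90 ≥ 40
Round 2 — Ivory becomes insolvent.
  Arden: +75 → 75 < 110
  Hale: +80 → 80 ≥ 50
  Norton: +50 → 50 < 120
Round 3 — Hale becomes insolvent.
  Arden: +85 → 160 ≥ 110
  Kent: +75 → 75 ≥ 70
Round 4 — Arden, Kent become insolvent.
  Alder: +20 → 20 < 110
  Larch: +50 → 50 < 90
  Norton: +50 → 100 < 120
No further insolvencies.

no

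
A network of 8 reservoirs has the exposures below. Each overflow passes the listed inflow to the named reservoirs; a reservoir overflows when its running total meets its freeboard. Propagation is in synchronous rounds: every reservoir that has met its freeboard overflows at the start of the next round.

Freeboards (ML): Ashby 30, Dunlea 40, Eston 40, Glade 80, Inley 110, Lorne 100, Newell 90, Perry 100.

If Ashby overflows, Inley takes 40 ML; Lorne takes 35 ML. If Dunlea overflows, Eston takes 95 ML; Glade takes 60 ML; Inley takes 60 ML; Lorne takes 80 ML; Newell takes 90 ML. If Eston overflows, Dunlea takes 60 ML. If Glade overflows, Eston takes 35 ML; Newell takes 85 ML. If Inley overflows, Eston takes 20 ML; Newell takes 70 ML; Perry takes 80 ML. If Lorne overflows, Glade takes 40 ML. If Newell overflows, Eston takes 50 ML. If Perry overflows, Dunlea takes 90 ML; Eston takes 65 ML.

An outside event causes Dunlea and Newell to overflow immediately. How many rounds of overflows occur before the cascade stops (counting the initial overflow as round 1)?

Round 1 — Dunlea, Newell overflow (initial).
  Eston: +95+50 → 145 ≥ 40
  Glade: +60 → 60 < 80
  Inley: +60 → 60 < 110
  Lorne: +80 → 80 < 100
Round 2 — Eston overflows.
No further overflows.

2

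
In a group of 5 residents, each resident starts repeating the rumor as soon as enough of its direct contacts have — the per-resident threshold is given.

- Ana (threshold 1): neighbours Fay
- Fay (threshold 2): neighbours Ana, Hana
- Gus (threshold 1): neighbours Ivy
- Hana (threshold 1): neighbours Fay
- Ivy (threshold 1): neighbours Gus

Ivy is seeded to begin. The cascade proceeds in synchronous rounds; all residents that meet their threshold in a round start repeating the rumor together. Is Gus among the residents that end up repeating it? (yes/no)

Round 1 — Ivy starts repeating the rumor (initial).
Round 2 — checking thresholds:
  Gus: 1 of 1 neighbours ≥ 1, starts repeating the rumor.
Round 3 — no new spreads; cascade stops.

yes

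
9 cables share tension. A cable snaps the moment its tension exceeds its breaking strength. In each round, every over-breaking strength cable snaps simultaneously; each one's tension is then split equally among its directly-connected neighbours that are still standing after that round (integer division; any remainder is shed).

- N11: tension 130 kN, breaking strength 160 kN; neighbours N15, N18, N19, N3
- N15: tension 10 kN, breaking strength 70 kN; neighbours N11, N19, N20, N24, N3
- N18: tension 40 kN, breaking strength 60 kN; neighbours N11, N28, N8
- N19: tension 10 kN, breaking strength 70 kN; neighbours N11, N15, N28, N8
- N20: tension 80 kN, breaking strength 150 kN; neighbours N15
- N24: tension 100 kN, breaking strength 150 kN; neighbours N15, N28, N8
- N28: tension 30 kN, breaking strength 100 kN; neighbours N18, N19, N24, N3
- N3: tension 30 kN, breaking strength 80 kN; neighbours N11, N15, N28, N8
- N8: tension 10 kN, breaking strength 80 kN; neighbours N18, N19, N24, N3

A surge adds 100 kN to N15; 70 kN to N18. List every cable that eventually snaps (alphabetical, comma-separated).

Round 1 — N15 at 110 > 70; N18 at 110 > 60. N15, N18 snap.
  N15 sheds 110 kN to N11, N19, N20, N24, N3: 22 each.
    N11: 130+22 = 152 ≤ 160
    N19: 10+22 = 32 ≤ 70
    N20: 80+22 = 102 ≤ 150
    N24: 100+22 = 122 ≤ 150
    N3: 30+22 = 52 ≤ 80
  N18 sheds 110 kN to N11, N28, N8: 36 each (2 lost).
    N11: 152+36 = 188 > 160
    N28: 30+36 = 66 ≤ 100
    N8: 10+36 = 46 ≤ 80
Round 2 — N11 snaps.
  N11 sheds 188 kN to N19, N3: 94 each.
    N19: 32+94 = 126 > 70
    N3: 52+94 = 146 > 80
Round 3 — N19, N3 snap.
  N19 sheds 126 kN to N28, N8: 63 each.
    N28: 66+63 = 129 > 100
    N8: 46+63 = 109 > 80
  N3 sheds 146 kN to N28, N8: 73 each.
    N28: 129+73 = 202 > 100
    N8: 109+73 = 182 > 80
Round 4 — N28, N8 snap.
  N28 sheds 202 kN to N24: 202 each.
    N24: 122+202 = 324 > 150
  N8 sheds 182 kN to N24: 182 each.
    N24: 324+182 = 506 > 150
Round 5 — N24 snaps.
  N24 sheds 506 kN: no online neighbours, lost.
No further breaks.

N11, N15, N18, N19, N24, N28, N3, N8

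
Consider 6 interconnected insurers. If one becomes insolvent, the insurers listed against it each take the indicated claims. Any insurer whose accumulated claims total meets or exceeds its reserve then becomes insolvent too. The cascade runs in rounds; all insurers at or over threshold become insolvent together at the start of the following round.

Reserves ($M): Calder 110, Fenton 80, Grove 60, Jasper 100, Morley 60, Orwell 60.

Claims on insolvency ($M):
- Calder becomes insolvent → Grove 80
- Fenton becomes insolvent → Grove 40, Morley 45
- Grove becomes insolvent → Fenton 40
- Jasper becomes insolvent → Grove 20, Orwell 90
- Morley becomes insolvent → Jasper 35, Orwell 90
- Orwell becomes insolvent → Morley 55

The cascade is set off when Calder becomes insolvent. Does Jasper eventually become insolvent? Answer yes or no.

no

Round 1 — Calder becomes insolvent (initial).
  Grove: +80 → 80 ≥ 60
Round 2 — Grove becomes insolvent.
  Fenton: +40 → 40 < 80
No further insolvencies.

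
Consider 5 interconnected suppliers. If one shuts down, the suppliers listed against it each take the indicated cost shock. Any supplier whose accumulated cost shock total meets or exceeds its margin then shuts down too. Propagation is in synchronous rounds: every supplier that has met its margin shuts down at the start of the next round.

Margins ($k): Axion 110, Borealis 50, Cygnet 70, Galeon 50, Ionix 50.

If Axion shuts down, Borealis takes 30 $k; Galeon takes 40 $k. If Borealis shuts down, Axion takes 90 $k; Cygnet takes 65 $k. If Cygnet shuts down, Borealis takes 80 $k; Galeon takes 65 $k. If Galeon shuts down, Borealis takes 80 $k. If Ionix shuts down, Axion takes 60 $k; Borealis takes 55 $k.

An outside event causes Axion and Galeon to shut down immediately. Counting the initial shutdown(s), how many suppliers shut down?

3

Round 1 — Axion, Galeon shut down (initial).
  Borealis: +30+80 → 110 ≥ 50
Round 2 — Borealis shuts down.
  Cygnet: +65 → 65 < 70
No further shutdowns.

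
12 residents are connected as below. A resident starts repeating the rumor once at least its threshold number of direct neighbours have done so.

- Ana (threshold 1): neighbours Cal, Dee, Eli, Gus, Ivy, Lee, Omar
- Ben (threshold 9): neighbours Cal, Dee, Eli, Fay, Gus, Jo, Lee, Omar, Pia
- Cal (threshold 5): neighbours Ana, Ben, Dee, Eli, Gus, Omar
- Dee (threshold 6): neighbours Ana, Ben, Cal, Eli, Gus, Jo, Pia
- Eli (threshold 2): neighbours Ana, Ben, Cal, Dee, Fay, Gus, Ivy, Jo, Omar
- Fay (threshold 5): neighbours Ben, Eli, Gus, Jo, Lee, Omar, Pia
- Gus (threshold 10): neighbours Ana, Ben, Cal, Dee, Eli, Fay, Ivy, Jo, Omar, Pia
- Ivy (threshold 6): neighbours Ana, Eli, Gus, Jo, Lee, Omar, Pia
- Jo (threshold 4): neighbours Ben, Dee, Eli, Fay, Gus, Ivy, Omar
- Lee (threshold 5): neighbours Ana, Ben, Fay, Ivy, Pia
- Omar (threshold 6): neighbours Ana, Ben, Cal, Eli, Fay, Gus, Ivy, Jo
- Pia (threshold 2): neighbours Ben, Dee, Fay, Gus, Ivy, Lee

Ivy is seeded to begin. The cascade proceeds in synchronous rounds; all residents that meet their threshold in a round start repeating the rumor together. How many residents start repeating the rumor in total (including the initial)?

3

Round 1 — Ivy starts repeating the rumor (initial).
Round 2 — checking thresholds:
  Ana: 1 of 7 neighbours ≥ 1, starts repeating the rumor.
  Eli: 1 of 9 neighbours < 2, not yet.
  Gus: 1 of 10 neighbours < 10, not yet.
  Jo: 1 of 7 neighbours < 4, not yet.
  Lee: 1 of 5 neighbours < 5, not yet.
  Omar: 1 of 8 neighbours < 6, not yet.
  Pia: 1 of 6 neighbours < 2, not yet.
Round 3 — checking thresholds:
  Cal: 1 of 6 neighbours < 5, not yet.
  Dee: 1 of 7 neighbours < 6, not yet.
  Eli: 2 of 9 neighbours ≥ 2, starts repeating the rumor.
  Gus: 2 of 10 neighbours < 10, not yet.
  Jo: 1 of 7 neighbours < 4, not yet.
  Lee: 2 of 5 neighbours < 5, not yet.
  Omar: 2 of 8 neighbours < 6, not yet.
  Pia: 1 of 6 neighbours < 2, not yet.
Round 4 — no new spreads; cascade stops.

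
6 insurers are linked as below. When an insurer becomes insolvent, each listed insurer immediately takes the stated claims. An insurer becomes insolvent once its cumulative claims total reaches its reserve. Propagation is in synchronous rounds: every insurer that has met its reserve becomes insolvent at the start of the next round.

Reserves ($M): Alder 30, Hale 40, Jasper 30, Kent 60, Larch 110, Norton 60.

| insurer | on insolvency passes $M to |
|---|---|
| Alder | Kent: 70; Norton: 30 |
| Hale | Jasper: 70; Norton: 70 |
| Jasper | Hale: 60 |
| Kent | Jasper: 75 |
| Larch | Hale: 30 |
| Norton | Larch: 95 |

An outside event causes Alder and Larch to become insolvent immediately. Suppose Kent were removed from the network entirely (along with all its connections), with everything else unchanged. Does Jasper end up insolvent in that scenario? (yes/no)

With Kent removed:
Round 1 — Alder, Larch become insolvent (initial).
  Hale: +30 → 30 < 40
  Norton: +30 → 30 < 60
No further insolvencies.

no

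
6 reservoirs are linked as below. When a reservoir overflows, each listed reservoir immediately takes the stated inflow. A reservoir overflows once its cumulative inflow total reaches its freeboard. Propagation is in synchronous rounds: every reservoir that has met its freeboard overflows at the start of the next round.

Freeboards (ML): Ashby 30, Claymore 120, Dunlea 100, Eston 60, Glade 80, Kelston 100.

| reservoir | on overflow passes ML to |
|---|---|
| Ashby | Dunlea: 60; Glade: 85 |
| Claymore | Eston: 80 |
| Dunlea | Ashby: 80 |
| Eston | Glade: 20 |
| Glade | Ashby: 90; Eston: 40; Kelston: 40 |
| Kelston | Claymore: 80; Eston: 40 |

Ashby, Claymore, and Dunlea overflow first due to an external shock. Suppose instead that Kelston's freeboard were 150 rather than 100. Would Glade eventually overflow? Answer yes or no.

With Kelston's freeboard at 150:
Round 1 — Ashby, Claymore, Dunlea overflow (initial).
  Eston: +80 → 80 ≥ 60
  Glade: +85 → 85 ≥ 80
Round 2 — Eston, Glade overflow.
  Kelston: +40 → 40 < 150
No further overflows.

yes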